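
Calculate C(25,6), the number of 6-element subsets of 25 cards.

C(25,6) = 25!/(6! x (25-6)!).

Final answer: C(25,6) = 177100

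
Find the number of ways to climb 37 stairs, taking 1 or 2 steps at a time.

Let f(n) count the ways. The last step is size 1 or 2, so f(n) = f(n-1) + f(n-2) with f(1)=1, f(2)=2.
Computing successive values: f(1)=1, f(2)=2, f(3)=3, f(4)=5, f(5)=8, f(6)=13, f(7)=21, f(8)=34, f(9)=55, f(10)=89, f(11)=144, f(12)=233, f(13)=377, f(14)=610, f(15)=987, f(16)=1597, f(17)=2584, f(18)=4181, f(19)=6765, f(20)=10946, f(21)=17711, f(22)=28657, f(23)=46368, f(24)=75025, f(25)=121393, f(26)=196418, f(27)=317811, f(28)=514229, f(29)=832040, f(30)=1346269, f(31)=2178309, f(32)=3524578, f(33)=5702887, f(34)=9227465, f(35)=14930352, f(36)=24157817, f(37)=39088169.

Final answer: 39088169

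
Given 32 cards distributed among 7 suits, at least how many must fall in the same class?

By pigeonhole with 32 objects and 7 categories: ceiling(32/7).

Final answer: 5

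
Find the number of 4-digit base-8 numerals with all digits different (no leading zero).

First digit: 7 (nonzero). Second: 7 (not first). Third: 6, etc.
Total: 7 x 7 x 6 x 5.

Final answer: 1470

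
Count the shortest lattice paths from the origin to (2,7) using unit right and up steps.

Each path has 2 right steps and 7 up steps in some order (9 steps total).
Choose which 7 of the 9 steps are up: C(9,7).

Final answer: C(9,7) = 36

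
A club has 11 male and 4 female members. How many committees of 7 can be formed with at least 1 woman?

Sum over valid woman counts:
C(4,1)C(11,6) = 1848
C(4,2)C(11,5) = 2772
C(4,3)C(11,4) = 1320
C(4,4)C(11,3) = 165
Total: 1848 + 2772 + 1320 + 165.

Final answer: 6105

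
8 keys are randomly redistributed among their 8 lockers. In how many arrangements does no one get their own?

Derangements satisfy D(n) = (n-1)(D(n-1) + D(n-2)), starting from D(0)=1, D(1)=0.
D(2) = 1 x (0 + 1) = 1
D(3) = 2 x (1 + 0) = 2
D(4) = 3 x (2 + 1) = 9
D(5) = 4 x (9 + 2) = 44
D(6) = 5 x (44 + 9) = 265
D(7) = 6 x (265 + 44) = 1854
D(8) = 7 x (D(7) + D(6)) = 7 x (1854 + 265)

Final answer: D(8) = 14833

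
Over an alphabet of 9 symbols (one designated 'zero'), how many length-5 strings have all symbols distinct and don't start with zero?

First digit: 8 (nonzero). Second: 8 (not first). Third: 7, etc.
Total: 8 x 8 x 7 x 6 x 5.

Final answer: 13440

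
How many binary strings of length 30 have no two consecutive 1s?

Classify by the final bit: ...0 gives a(n-1) strings, ...01 gives a(n-2) strings. Thus a(n) = a(n-1) + a(n-2) with a(1)=2, a(2)=3.
Iterating the recurrence: a(1)=2, a(2)=3, a(3)=5, a(4)=8, a(5)=13, a(6)=21, a(7)=34, a(8)=55, a(9)=89, a(10)=144, a(11)=233, a(12)=377, a(13)=610, a(14)=987, a(15)=1597, a(16)=2584, a(17)=4181, a(18)=6765, a(19)=10946, a(20)=17711, a(21)=28657, a(22)=46368, a(23)=75025, a(24)=121393, a(25)=196418, a(26)=317811, a(27)=514229, a(28)=832040, a(29)=1346269, a(30)=2178309.

Final answer: 2178309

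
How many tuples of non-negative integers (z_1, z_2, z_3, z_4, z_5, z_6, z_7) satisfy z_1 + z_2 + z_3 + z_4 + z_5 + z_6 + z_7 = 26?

Stars and bars with 26 stars and 6 bars:
C(26+7-1, 7-1) = C(32,6).

Final answer: C(32,6) = 906192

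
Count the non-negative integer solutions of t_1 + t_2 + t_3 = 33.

Stars and bars with 33 stars and 2 bars:
C(33+3-1, 3-1) = C(35,2).

Final answer: C(35,2) = 595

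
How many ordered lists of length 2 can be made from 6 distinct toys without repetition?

P(6,2) = 6!/(6-2)! = 6!/4!.

Final answer: P(6,2) = 30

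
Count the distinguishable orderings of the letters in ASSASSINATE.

Letters (A:3, E:1, I:1, N:1, S:4, T:1). Total letters: 11.
Permutations = 11!/(4! x 3!).

Final answer: 277200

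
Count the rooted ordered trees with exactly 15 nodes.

This is counted by the nth Catalan number C_n. Here n = 15 - 1 = 14.
C_n = C(2n,n)/(n+1), so C_{14} = C(28,14)/15 = 40116600/15.

Final answer: C_{14} = 2674440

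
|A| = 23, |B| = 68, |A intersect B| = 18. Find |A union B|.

|A union B| = |A| + |B| - |A intersect B| = 23 + 68 - 18.

Final answer: 73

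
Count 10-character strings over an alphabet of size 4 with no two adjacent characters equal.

First character: 4 choices. Each subsequent: 3 choices (must differ from the previous one).
Total: 4 x 3^9.

Final answer: 4 x 3^{9} = 78732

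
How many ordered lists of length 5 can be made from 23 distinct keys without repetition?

P(23,5) = 23!/(23-5)! = 23!/18!.

Final answer: P(23,5) = 4037880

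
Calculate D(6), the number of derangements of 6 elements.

D(n) = (n-1)(D(n-1) + D(n-2)), D(0)=1, D(1)=0.
Building up: D(2)=1, D(3)=2, D(4)=9, D(5)=44.
D(6) = 5 x (D(5) + D(4)) = 5 x (44 + 9).

Final answer: D(6) = 265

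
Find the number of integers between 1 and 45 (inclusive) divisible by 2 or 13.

Multiples of 2: 22. Multiples of 13: 3. Of both (lcm=26): 1.
By inclusion-exclusion: 22 + 3 - 1.

Final answer: 24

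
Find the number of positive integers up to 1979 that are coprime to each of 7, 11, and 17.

|div by 7|=282, |div by 11|=179, |div by 17|=116.
|div by 7&11|=25, |div by 7&17|=16, |div by 11&17|=10, |div by all|=1.
By inclusion-exclusion, divisible by at least one: 282+179+116-25-16-10+1 = 527.
Not divisible by any: 1979 - 527.

Final answer: 1452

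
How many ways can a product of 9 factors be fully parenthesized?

This is counted by the nth Catalan number C_n. Here n = 9 - 1 = 8.
C_n = C(2n,n) - C(2n,n+1), so C_{8} = C(16,8) - C(16,9) = 12870 - 11440.

Final answer: C_{8} = 1430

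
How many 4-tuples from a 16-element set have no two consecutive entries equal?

First character: 16 choices. Each subsequent: 15 choices (must differ from the previous one).
Total: 16 x 15^3.

Final answer: 16 x 15^{3} = 54000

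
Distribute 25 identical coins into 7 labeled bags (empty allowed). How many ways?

Stars and bars: C(n+k-1, k-1) = C(31,6).

Final answer: C(31,6) = 736281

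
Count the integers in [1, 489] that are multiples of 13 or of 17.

Multiples of 13: 37. Multiples of 17: 28. Of both (lcm=221): 2.
By inclusion-exclusion: 37 + 28 - 2.

Final answer: 63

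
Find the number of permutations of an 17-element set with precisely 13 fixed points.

Choose which 13 elements are fixed: C(17,13) = 2380.
Derange the remaining 4 using D(j) = (j-1)(D(j-1) + D(j-2)), D(0)=1, D(1)=0: D(2)=1, D(3)=2, D(4)=9.
Total: 2380 x 9.

Final answer: C(17,13) D(4) = 21420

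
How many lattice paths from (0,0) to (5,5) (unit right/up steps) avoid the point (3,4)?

Total paths to (5,5): C(10,5) = 252.
Paths through (3,4): C(7,4) x C(3,1) = 105.
Avoiding (3,4): 252 - 105.

Final answer: 147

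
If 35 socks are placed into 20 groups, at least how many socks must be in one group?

By the pigeonhole principle: ceiling(35/20).

Final answer: 2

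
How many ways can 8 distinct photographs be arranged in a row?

The number of ways to arrange 8 distinct objects is 8!.

Final answer: 8! = 40320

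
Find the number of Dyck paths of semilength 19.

Total monotonic paths to (19,19): C(38,19) = 35345263800.
By the reflection principle, paths that go above the diagonal number C(38,20) = 33578000610.
Valid Dyck paths: 35345263800 - 33578000610.
(Check: C(38,19) - C(38,20) = C(38,19)/20, the Catalan number C_{19}.)

Final answer: C_{19} = 1767263190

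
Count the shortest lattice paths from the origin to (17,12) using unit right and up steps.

Each path has 17 right steps and 12 up steps in some order (29 steps total).
Choose which 12 of the 29 steps are up: C(29,12).

Final answer: C(29,12) = 51895935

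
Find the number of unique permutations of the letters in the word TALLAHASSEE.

Letters (A:3, E:2, H:1, L:2, S:2, T:1). Total letters: 11.
Permutations = 11!/(3! x 2! x 2! x 2!).

Final answer: 831600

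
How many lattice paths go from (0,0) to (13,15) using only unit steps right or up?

Each path has 13 right steps and 15 up steps in some order (28 steps total).
Choose which 15 of the 28 steps are up: C(28,15).

Final answer: C(28,15) = 37442160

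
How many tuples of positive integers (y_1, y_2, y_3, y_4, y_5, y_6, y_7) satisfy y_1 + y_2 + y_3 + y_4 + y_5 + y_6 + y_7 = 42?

Substitute y'_i = y_i - 1 (so y'_i >= 0). Then sum y'_i = 42 - 7 = 35.
Stars and bars: C(35+7-1, 7-1) = C(41,6).

Final answer: C(41,6) = 4496388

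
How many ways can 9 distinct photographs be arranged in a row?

The number of ways to arrange 9 distinct objects is 9!.

Final answer: 9! = 362880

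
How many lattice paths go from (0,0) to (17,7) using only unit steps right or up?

Each path has 17 right steps and 7 up steps in some order (24 steps total).
Choose which 7 of the 24 steps are up: C(24,7).

Final answer: C(24,7) = 346104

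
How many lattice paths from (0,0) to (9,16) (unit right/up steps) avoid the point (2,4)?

Total paths to (9,16): C(25,16) = 2042975.
Paths through (2,4): C(6,4) x C(19,12) = 755820.
Avoiding (2,4): 2042975 - 755820.

Final answer: 1287155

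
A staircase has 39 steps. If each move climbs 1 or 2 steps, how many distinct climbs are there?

Let f(n) be the number of climbs. Removing the last move (1 or 2 steps) gives f(n) = f(n-1) + f(n-2); base cases f(1)=1, f(2)=2.
Iterating the recurrence: f(1)=1, f(2)=2, f(3)=3, f(4)=5, f(5)=8, f(6)=13, f(7)=21, f(8)=34, f(9)=55, f(10)=89, f(11)=144, f(12)=233, f(13)=377, f(14)=610, f(15)=987, f(16)=1597, f(17)=2584, f(18)=4181, f(19)=6765, f(20)=10946, f(21)=17711, f(22)=28657, f(23)=46368, f(24)=75025, f(25)=121393, f(26)=196418, f(27)=317811, f(28)=514229, f(29)=832040, f(30)=1346269, f(31)=2178309, f(32)=3524578, f(33)=5702887, f(34)=9227465, f(35)=14930352, f(36)=24157817, f(37)=39088169, f(38)=63245986, f(39)=102334155.

Final answer: 102334155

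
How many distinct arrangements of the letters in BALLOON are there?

Letters (A:1, B:1, L:2, N:1, O:2). Total letters: 7.
Permutations = 7!/(2! x 2!).

Final answer: 1260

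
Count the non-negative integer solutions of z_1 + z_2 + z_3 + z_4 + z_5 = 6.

Stars and bars with 6 stars and 4 bars:
C(6+5-1, 5-1) = C(10,4).

Final answer: C(10,4) = 210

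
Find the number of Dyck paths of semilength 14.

Total monotonic paths to (14,14): C(28,14) = 40116600.
By the reflection principle, paths that go above the diagonal number C(28,15) = 37442160.
Valid Dyck paths: 40116600 - 37442160.
(Check: C(28,14) - C(28,15) = C(28,14)/15, the Catalan number C_{14}.)

Final answer: C_{14} = 2674440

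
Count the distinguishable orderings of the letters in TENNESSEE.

Letters (E:4, N:2, S:2, T:1). Total letters: 9.
Permutations = 9!/(4! x 2! x 2!).

Final answer: 3780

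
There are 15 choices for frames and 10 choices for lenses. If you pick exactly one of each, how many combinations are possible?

By the multiplication principle: 15 x 10.

Final answer: 150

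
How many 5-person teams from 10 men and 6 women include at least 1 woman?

Sum over valid woman counts:
C(6,1)C(10,4) = 1260
C(6,2)C(10,3) = 1800
C(6,3)C(10,2) = 900
C(6,4)C(10,1) = 150
C(6,5)C(10,0) = 6
Total: 1260 + 1800 + 900 + 150 + 6.

Final answer: 4116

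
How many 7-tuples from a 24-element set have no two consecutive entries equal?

First character: 24 choices. Each subsequent: 23 choices (must differ from the previous one).
Total: 24 x 23^6.

Final answer: 24 x 23^{6} = 3552861336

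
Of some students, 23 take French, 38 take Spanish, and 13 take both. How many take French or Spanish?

|A union B| = |A| + |B| - |A intersect B| = 23 + 38 - 13.

Final answer: 48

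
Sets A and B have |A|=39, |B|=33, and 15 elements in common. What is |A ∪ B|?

|A union B| = |A| + |B| - |A intersect B| = 39 + 33 - 15.

Final answer: 57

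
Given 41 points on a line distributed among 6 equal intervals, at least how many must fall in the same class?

By pigeonhole with 41 objects and 6 categories: ceiling(41/6).

Final answer: 7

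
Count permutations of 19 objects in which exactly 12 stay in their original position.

Choose which 12 elements are fixed: C(19,12) = 50388.
Derange the remaining 7 using D(j) = (j-1)(D(j-1) + D(j-2)), D(0)=1, D(1)=0: D(2)=1, D(3)=2, D(4)=9, D(5)=44, D(6)=265, D(7)=1854.
Total: 50388 x 1854.

Final answer: C(19,12) D(7) = 93419352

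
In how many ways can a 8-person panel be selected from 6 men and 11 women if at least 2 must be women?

Sum over valid woman counts:
C(11,2)C(6,6) = 55
C(11,3)C(6,5) = 990
C(11,4)C(6,4) = 4950
C(11,5)C(6,3) = 9240
C(11,6)C(6,2) = 6930
C(11,7)C(6,1) = 1980
C(11,8)C(6,0) = 165
Total: 55 + 990 + 4950 + 9240 + 6930 + 1980 + 165.

Final answer: 24310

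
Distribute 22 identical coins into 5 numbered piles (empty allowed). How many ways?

Stars and bars: C(n+k-1, k-1) = C(26,4).

Final answer: C(26,4) = 14950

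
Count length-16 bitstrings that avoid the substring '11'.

Classify by the final bit: ...0 gives a(n-1) strings, ...01 gives a(n-2) strings. Thus a(n) = a(n-1) + a(n-2) with a(1)=2, a(2)=3.
Computing successive values: a(1)=2, a(2)=3, a(3)=5, a(4)=8, a(5)=13, a(6)=21, a(7)=34, a(8)=55, a(9)=89, a(10)=144, a(11)=233, a(12)=377, a(13)=610, a(14)=987, a(15)=1597, a(16)=2584.

Final answer: 2584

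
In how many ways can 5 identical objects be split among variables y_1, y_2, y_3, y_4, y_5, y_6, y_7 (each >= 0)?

Stars and bars with 5 stars and 6 bars:
C(5+7-1, 7-1) = C(11,6).

Final answer: C(11,6) = 462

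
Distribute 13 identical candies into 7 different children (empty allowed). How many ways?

Stars and bars: C(n+k-1, k-1) = C(19,6).

Final answer: C(19,6) = 27132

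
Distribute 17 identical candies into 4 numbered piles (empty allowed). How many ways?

Stars and bars: C(n+k-1, k-1) = C(20,3).

Final answer: C(20,3) = 1140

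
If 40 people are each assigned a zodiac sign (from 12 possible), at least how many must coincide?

There are 12 possible values for zodiac sign. With 40 people and 12 categories, by pigeonhole: ceiling(40/12).

Final answer: 4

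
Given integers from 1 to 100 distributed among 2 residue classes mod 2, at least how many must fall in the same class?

By pigeonhole with 100 objects and 2 categories: ceiling(100/2).

Final answer: 50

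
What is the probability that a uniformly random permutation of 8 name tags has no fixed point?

D(n) = (n-1)(D(n-1) + D(n-2)), D(0)=1, D(1)=0.
Building up: D(2)=1, D(3)=2, D(4)=9, D(5)=44, D(6)=265, D(7)=1854, D(8)=14833.
Total arrangements: 8! = 40320.
Probability = D(8)/8! = 2119/5760.

Final answer: D(8)/8! = 14833/40320 = 0.367882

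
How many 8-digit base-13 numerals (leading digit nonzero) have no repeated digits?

First digit: 12 (nonzero). Second: 12 (not first). Third: 11, etc.
Total: 12 x 12 x 11 x 10 x 9 x 8 x 7 x 6.

Final answer: 47900160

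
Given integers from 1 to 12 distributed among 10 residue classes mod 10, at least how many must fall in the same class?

By pigeonhole with 12 objects and 10 categories: ceiling(12/10).

Final answer: 2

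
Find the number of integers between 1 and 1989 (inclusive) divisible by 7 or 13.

Multiples of 7: 284. Multiples of 13: 153. Of both (lcm=91): 21.
By inclusion-exclusion: 284 + 153 - 21.

Final answer: 416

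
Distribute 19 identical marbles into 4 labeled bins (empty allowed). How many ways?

Stars and bars: C(n+k-1, k-1) = C(22,3).

Final answer: C(22,3) = 1540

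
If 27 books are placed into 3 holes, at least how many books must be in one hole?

By the pigeonhole principle: ceiling(27/3).

Final answer: 9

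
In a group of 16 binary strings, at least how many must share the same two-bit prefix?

There are 4 possible values for two-bit prefix. With 16 binary strings and 4 categories, by pigeonhole: ceiling(16/4).

Final answer: 4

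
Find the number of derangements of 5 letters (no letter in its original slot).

Derangements satisfy D(n) = (n-1)(D(n-1) + D(n-2)), starting from D(0)=1, D(1)=0.
D(2) = 1 x (0 + 1) = 1
D(3) = 2 x (1 + 0) = 2
D(4) = 3 x (2 + 1) = 9
D(5) = 4 x (D(4) + D(3)) = 4 x (9 + 2)

Final answer: D(5) = 44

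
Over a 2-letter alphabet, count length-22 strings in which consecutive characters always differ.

Let g(n) count such strings. g(1) = 2, and each valid string of length n-1 extends in 1 ways (any symbol but the last), so g(n) = 1 g(n-1).
Total: g(22) = 2 x 1^21.

Final answer: 2 x 1^{21} = 2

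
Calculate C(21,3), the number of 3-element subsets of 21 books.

C(21,3) = 21!/(3! x (21-3)!).

Final answer: C(21,3) = 1330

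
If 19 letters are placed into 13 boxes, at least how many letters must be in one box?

By the pigeonhole principle: ceiling(19/13).

Final answer: 2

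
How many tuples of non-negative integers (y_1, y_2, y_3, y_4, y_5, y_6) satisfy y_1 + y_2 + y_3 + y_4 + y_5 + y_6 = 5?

Stars and bars with 5 stars and 5 bars:
C(5+6-1, 6-1) = C(10,5).

Final answer: C(10,5) = 252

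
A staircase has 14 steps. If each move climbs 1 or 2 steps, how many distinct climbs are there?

Condition on the final move: it is a 1-step (f(n-1) ways to get there) or a 2-step (f(n-2) ways), so f(n) = f(n-1) + f(n-2), with f(1)=1, f(2)=2.
Iterating the recurrence: f(1)=1, f(2)=2, f(3)=3, f(4)=5, f(5)=8, f(6)=13, f(7)=21, f(8)=34, f(9)=55, f(10)=89, f(11)=144, f(12)=233, f(13)=377, f(14)=610.

Final answer: 610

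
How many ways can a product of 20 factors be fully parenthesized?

This is counted by the nth Catalan number C_n. Here n = 20 - 1 = 19.
C_n = (2n)!/(n!(n+1)!), so C_{19} = 38!/(19! x 20!) = C(38,19)/20 = 35345263800/20.

Final answer: C_{19} = 1767263190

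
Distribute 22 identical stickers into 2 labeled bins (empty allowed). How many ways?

Stars and bars: C(n+k-1, k-1) = C(23,1).

Final answer: C(23,1) = 23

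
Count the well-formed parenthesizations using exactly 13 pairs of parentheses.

The structures are counted by the Catalan number C_n. Here n = 13 (pairs).
C_n = C(2n,n) - C(2n,n+1), so C_{13} = C(26,13) - C(26,14) = 10400600 - 9657700.

Final answer: C_{13} = 742900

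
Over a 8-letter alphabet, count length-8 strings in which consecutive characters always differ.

Let g(n) count such strings. g(1) = 8, and each valid string of length n-1 extends in 7 ways (any symbol but the last), so g(n) = 7 g(n-1).
Total: g(8) = 8 x 7^7.

Final answer: 8 x 7^{7} = 6588344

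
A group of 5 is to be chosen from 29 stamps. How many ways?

C(29,5) = 29!/(5! x 24!).

Final answer: \binom{29}{5} = 118755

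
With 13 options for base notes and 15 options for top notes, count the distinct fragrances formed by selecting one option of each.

By the multiplication principle: 13 x 15.

Final answer: 195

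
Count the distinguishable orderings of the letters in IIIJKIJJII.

Letters (I:6, J:3, K:1). Total letters: 10.
Permutations = 10!/(6! x 3!).

Final answer: 840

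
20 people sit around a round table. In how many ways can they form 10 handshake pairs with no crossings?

This is counted by the nth Catalan number C_n. Here n = 20/2 = 10.
C_n = C(2n,n) - C(2n,n+1), so C_{10} = C(20,10) - C(20,11) = 184756 - 167960.

Final answer: C_{10} = 16796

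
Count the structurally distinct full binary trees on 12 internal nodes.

This is counted by the nth Catalan number C_n. Here n = 12.
Using C_0 = 1 and C_(k+1) = C_k x 2(2k+1)/(k+2), build up term by term: C_1=1, C_2=2, C_3=5, C_4=14, C_5=42, C_6=132, C_7=429, C_8=1430, C_9=4862, C_10=16796, C_11=58786, C_12=208012.

Final answer: C_{12} = 208012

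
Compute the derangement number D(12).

Use the recurrence D(n) = (n-1)(D(n-1) + D(n-2)) with D(0)=1, D(1)=0.
D(2) = 1 x (0 + 1) = 1
D(3) = 2 x (1 + 0) = 2
D(4) = 3 x (2 + 1) = 9
D(5) = 4 x (9 + 2) = 44
D(6) = 5 x (44 + 9) = 265
D(7) = 6 x (265 + 44) = 1854
D(8) = 7 x (1854 + 265) = 14833
D(9) = 8 x (14833 + 1854) = 133496
D(10) = 9 x (133496 + 14833) = 1334961
D(11) = 10 x (1334961 + 133496) = 14684570
D(12) = 11 x (D(11) + D(10)) = 11 x (14684570 + 1334961)

Final answer: D(12) = 176214841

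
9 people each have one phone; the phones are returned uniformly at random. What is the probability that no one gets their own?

Use the recurrence D(n) = (n-1)(D(n-1) + D(n-2)) with D(0)=1, D(1)=0.
Building up: D(2)=1, D(3)=2, D(4)=9, D(5)=44, D(6)=265, D(7)=1854, D(8)=14833, D(9)=133496.
Total arrangements: 9! = 362880.
Probability = D(9)/9! = 16687/45360.

Final answer: D(9)/9! = 133496/362880 = 0.367879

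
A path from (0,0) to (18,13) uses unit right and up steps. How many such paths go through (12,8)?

Paths (0,0)->(12,8): C(20,8) = 125970.
Paths (12,8)->(18,13): C(11,5) = 462.
By multiplication principle: 125970 x 462.

Final answer: 58198140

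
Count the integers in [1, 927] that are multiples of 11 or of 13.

Multiples of 11: 84. Multiples of 13: 71. Of both (lcm=143): 6.
By inclusion-exclusion: 84 + 71 - 6.

Final answer: 149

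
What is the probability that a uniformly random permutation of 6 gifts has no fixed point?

Derangements satisfy D(n) = (n-1)(D(n-1) + D(n-2)), starting from D(0)=1, D(1)=0.
Building up: D(2)=1, D(3)=2, D(4)=9, D(5)=44, D(6)=265.
Total arrangements: 6! = 720.
Probability = D(6)/6! = 53/144.

Final answer: D(6)/6! = 265/720 = 0.368056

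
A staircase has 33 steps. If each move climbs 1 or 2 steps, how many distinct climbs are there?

Condition on the final move: it is a 1-step (f(n-1) ways to get there) or a 2-step (f(n-2) ways), so f(n) = f(n-1) + f(n-2), with f(1)=1, f(2)=2.
Computing successive values: f(1)=1, f(2)=2, f(3)=3, f(4)=5, f(5)=8, f(6)=13, f(7)=21, f(8)=34, f(9)=55, f(10)=89, f(11)=144, f(12)=233, f(13)=377, f(14)=610, f(15)=987, f(16)=1597, f(17)=2584, f(18)=4181, f(19)=6765, f(20)=10946, f(21)=17711, f(22)=28657, f(23)=46368, f(24)=75025, f(25)=121393, f(26)=196418, f(27)=317811, f(28)=514229, f(29)=832040, f(30)=1346269, f(31)=2178309, f(32)=3524578, f(33)=5702887.

Final answer: 5702887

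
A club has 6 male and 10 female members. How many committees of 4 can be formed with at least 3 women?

Sum over valid woman counts:
C(10,3)C(6,1) = 720
C(10,4)C(6,0) = 210
Total: 720 + 210.

Final answer: 930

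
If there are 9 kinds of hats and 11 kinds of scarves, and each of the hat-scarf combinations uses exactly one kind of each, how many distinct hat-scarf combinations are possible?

By the multiplication principle: 9 x 11.

Final answer: 99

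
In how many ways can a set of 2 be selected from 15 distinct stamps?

C(15,2) = 15!/(2! x (15-2)!).

Final answer: C(15,2) = 105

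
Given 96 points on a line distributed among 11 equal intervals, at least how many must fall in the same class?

By pigeonhole with 96 objects and 11 categories: ceiling(96/11).

Final answer: 9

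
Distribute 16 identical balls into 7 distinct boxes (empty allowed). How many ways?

Stars and bars: C(n+k-1, k-1) = C(22,6).

Final answer: C(22,6) = 74613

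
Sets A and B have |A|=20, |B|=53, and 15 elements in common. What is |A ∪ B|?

|A union B| = |A| + |B| - |A intersect B| = 20 + 53 - 15.

Final answer: 58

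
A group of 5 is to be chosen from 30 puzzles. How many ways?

C(30,5) = 30!/(5! x 25!).

Final answer: \binom{30}{5} = 142506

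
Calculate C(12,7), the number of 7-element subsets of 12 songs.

C(12,7) = 12!/(7! x (12-7)!).

Final answer: C(12,7) = 792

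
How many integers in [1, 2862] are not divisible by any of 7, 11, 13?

|div by 7|=408, |div by 11|=260, |div by 13|=220.
|div by 7&11|=37, |div by 7&13|=31, |div by 11&13|=20, |div by all|=2.
By inclusion-exclusion, divisible by at least one: 408+260+220-37-31-20+2 = 802.
Not divisible by any: 2862 - 802.

Final answer: 2060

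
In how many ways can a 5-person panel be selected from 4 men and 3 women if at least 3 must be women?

Sum over valid woman counts:
C(3,3)C(4,2).

Final answer: 6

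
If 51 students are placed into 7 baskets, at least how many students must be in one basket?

By the pigeonhole principle: ceiling(51/7).

Final answer: 8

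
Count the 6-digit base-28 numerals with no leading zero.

Leading digit: 27 options (nonzero). Other 5 digit(s): 28 options each.
Total: 27 x 28^5.

Final answer: 464679936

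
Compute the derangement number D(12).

Use the recurrence D(n) = (n-1)(D(n-1) + D(n-2)) with D(0)=1, D(1)=0.
D(2) = 1 x (0 + 1) = 1
D(3) = 2 x (1 + 0) = 2
D(4) = 3 x (2 + 1) = 9
D(5) = 4 x (9 + 2) = 44
D(6) = 5 x (44 + 9) = 265
D(7) = 6 x (265 + 44) = 1854
D(8) = 7 x (1854 + 265) = 14833
D(9) = 8 x (14833 + 1854) = 133496
D(10) = 9 x (133496 + 14833) = 1334961
D(11) = 10 x (1334961 + 133496) = 14684570
D(12) = 11 x (D(11) + D(10)) = 11 x (14684570 + 1334961)

Final answer: D(12) = 176214841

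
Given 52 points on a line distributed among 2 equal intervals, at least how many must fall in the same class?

By pigeonhole with 52 objects and 2 categories: ceiling(52/2).

Final answer: 26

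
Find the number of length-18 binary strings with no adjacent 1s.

Let a(n) count valid strings. If the last bit is 0 the prefix is any valid string of length n-1; if it is 1 the string must end in 01 with a valid prefix of length n-2. So a(n) = a(n-1) + a(n-2), a(1)=2, a(2)=3.
Computing successive values: a(1)=2, a(2)=3, a(3)=5, a(4)=8, a(5)=13, a(6)=21, a(7)=34, a(8)=55, a(9)=89, a(10)=144, a(11)=233, a(12)=377, a(13)=610, a(14)=987, a(15)=1597, a(16)=2584, a(17)=4181, a(18)=6765.

Final answer: 6765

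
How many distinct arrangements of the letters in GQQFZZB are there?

Letters (B:1, F:1, G:1, Q:2, Z:2). Total letters: 7.
Permutations = 7!/(2! x 2!).

Final answer: 1260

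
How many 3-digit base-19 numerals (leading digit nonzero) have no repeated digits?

The leading digit has 18 choices (anything but zero); the next has 18 (anything but the first), then 17, and so on, one fewer each time.
Total: 18 x 18 x 17.

Final answer: 5508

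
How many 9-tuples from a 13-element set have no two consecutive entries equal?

First character: 13 choices. Each subsequent: 12 choices (must differ from the previous one).
Total: 13 x 12^8.

Final answer: 13 x 12^{8} = 5589762048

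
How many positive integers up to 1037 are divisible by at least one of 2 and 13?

Multiples of 2: 518. Multiples of 13: 79. Of both (lcm=26): 39.
By inclusion-exclusion: 518 + 79 - 39.

Final answer: 558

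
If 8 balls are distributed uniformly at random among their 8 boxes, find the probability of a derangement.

Derangements satisfy D(n) = (n-1)(D(n-1) + D(n-2)), starting from D(0)=1, D(1)=0.
Building up: D(2)=1, D(3)=2, D(4)=9, D(5)=44, D(6)=265, D(7)=1854, D(8)=14833.
Total arrangements: 8! = 40320.
Probability = D(8)/8! = 2119/5760.

Final answer: D(8)/8! = 14833/40320 = 0.367882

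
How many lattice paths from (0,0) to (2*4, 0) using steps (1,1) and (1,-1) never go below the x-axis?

Total monotonic paths to (4,4): C(8,4) = 70.
By the reflection principle, paths that go above the diagonal number C(8,5) = 56.
Valid Dyck paths: 70 - 56.
(Equivalently, C_{4} = C(8,4)/5 = 70/5.)

Final answer: C_{4} = 14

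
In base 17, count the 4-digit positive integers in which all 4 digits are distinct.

First digit: 16 (nonzero). Second: 16 (not first). Third: 15, etc.
Total: 16 x 16 x 15 x 14.

Final answer: 53760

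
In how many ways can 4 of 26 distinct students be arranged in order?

P(26,4) = 26!/(26-4)! = 26!/22!.

Final answer: P(26,4) = 358800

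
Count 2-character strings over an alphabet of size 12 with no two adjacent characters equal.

Let g(n) count such strings. g(1) = 12, and each valid string of length n-1 extends in 11 ways (any symbol but the last), so g(n) = 11 g(n-1).
Total: g(2) = 12 x 11^1.

Final answer: 12 x 11^{1} = 132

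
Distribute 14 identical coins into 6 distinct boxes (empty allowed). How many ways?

Stars and bars: C(n+k-1, k-1) = C(19,5).

Final answer: C(19,5) = 11628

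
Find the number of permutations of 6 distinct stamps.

The number of ways to arrange 6 distinct objects is 6!.

Final answer: 6! = 720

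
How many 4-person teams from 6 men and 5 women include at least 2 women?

Sum over valid woman counts:
C(5,2)C(6,2) = 150
C(5,3)C(6,1) = 60
C(5,4)C(6,0) = 5
Total: 150 + 60 + 5.

Final answer: 215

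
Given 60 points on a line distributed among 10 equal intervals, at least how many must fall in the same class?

By pigeonhole with 60 objects and 10 categories: ceiling(60/10).

Final answer: 6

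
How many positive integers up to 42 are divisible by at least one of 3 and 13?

Multiples of 3: 14. Multiples of 13: 3. Of both (lcm=39): 1.
By inclusion-exclusion: 14 + 3 - 1.

Final answer: 16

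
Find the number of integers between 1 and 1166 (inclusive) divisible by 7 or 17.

Multiples of 7: 166. Multiples of 17: 68. Of both (lcm=119): 9.
By inclusion-exclusion: 166 + 68 - 9.

Final answer: 225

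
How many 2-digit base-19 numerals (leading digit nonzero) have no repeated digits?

First digit: 18 (nonzero). Second: 18 (not first). Third: 17, etc.
Total: 18 x 18.

Final answer: 324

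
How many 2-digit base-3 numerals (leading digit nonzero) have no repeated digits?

First digit: 2 (nonzero). Second: 2 (not first). Third: 1, etc.
Total: 2 x 2.

Final answer: 4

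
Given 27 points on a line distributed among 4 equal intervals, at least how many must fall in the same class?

By pigeonhole with 27 objects and 4 categories: ceiling(27/4).

Final answer: 7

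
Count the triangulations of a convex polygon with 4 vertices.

This is a standard Catalan-number count: the answer is C_n. Here n = 4 - 2 = 2.
C_n = C(2n,n) - C(2n,n+1), so C_{2} = C(4,2) - C(4,3) = 6 - 4.

Final answer: C_{2} = 2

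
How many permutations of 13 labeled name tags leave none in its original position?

Derangements satisfy D(n) = (n-1)(D(n-1) + D(n-2)), starting from D(0)=1, D(1)=0.
D(2) = 1 x (0 + 1) = 1
D(3) = 2 x (1 + 0) = 2
D(4) = 3 x (2 + 1) = 9
D(5) = 4 x (9 + 2) = 44
D(6) = 5 x (44 + 9) = 265
D(7) = 6 x (265 + 44) = 1854
D(8) = 7 x (1854 + 265) = 14833
D(9) = 8 x (14833 + 1854) = 133496
D(10) = 9 x (133496 + 14833) = 1334961
D(11) = 10 x (1334961 + 133496) = 14684570
D(12) = 11 x (14684570 + 1334961) = 176214841
D(13) = 12 x (D(12) + D(11)) = 12 x (176214841 + 14684570)

Final answer: D(13) = 2290792932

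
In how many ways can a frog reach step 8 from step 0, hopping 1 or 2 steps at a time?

Let f(n) count the ways. The last step is size 1 or 2, so f(n) = f(n-1) + f(n-2) with f(1)=1, f(2)=2.
Iterating the recurrence: f(1)=1, f(2)=2, f(3)=3, f(4)=5, f(5)=8, f(6)=13, f(7)=21, f(8)=34.

Final answer: 34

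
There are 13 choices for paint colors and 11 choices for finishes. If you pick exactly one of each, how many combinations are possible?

By the multiplication principle: 13 x 11.

Final answer: 143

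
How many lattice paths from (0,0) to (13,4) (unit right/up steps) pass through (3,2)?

Paths (0,0)->(3,2): C(5,2) = 10.
Paths (3,2)->(13,4): C(12,2) = 66.
By multiplication principle: 10 x 66.

Final answer: 660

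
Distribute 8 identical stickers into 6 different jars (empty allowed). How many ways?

Stars and bars: C(n+k-1, k-1) = C(13,5).

Final answer: C(13,5) = 1287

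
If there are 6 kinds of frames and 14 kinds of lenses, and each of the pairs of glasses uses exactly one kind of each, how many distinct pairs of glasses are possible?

By the multiplication principle: 6 x 14.

Final answer: 84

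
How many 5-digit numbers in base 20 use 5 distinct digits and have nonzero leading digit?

First digit: 19 (nonzero). Second: 19 (not first). Third: 18, etc.
Total: 19 x 19 x 18 x 17 x 16.

Final answer: 1767456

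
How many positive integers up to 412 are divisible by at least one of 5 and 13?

Multiples of 5: 82. Multiples of 13: 31. Of both (lcm=65): 6.
By inclusion-exclusion: 82 + 31 - 6.

Final answer: 107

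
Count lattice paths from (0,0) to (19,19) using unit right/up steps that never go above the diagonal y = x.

Total monotonic paths to (19,19): C(38,19) = 35345263800.
Paths that cross above y=x (reflection bijection): C(38,20) = 33578000610.
Valid Dyck paths: 35345263800 - 33578000610.
(Equivalently, C_{19} = C(38,19)/20 = 35345263800/20.)

Final answer: C_{19} = 1767263190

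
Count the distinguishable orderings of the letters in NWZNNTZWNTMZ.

Letters (M:1, N:4, T:2, W:2, Z:3). Total letters: 12.
Permutations = 12!/(4! x 3! x 2! x 2!).

Final answer: 831600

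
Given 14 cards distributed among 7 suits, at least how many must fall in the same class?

By pigeonhole with 14 objects and 7 categories: ceiling(14/7).

Final answer: 2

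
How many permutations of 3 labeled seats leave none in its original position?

Derangements satisfy D(n) = (n-1)(D(n-1) + D(n-2)), starting from D(0)=1, D(1)=0.
D(2) = 1 x (0 + 1) = 1
D(3) = 2 x (D(2) + D(1)) = 2 x (1 + 0)

Final answer: D(3) = 2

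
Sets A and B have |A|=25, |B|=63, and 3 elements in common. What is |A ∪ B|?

|A union B| = |A| + |B| - |A intersect B| = 25 + 63 - 3.

Final answer: 85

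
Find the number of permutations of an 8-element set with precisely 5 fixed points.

Choose which 5 elements are fixed: C(8,5) = 56.
Derange the remaining 3 using D(j) = (j-1)(D(j-1) + D(j-2)), D(0)=1, D(1)=0: D(2)=1, D(3)=2.
Total: 56 x 2.

Final answer: C(8,5) D(3) = 112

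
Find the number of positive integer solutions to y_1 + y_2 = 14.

Substitute y'_i = y_i - 1 (so y'_i >= 0). Then sum y'_i = 14 - 2 = 12.
Stars and bars: C(12+2-1, 2-1) = C(13,1).

Final answer: C(13,1) = 13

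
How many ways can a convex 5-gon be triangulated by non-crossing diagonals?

This is counted by the nth Catalan number C_n. Here n = 5 - 2 = 3.
C_n = C(2n,n)/(n+1), so C_{3} = C(6,3)/4 = 20/4.

Final answer: C_{3} = 5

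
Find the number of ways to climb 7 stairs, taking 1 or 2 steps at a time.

Condition on the final move: it is a 1-step (f(n-1) ways to get there) or a 2-step (f(n-2) ways), so f(n) = f(n-1) + f(n-2), with f(1)=1, f(2)=2.
Computing successive values: f(1)=1, f(2)=2, f(3)=3, f(4)=5, f(5)=8, f(6)=13, f(7)=21.

Final answer: 21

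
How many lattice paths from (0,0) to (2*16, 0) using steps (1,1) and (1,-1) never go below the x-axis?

Total monotonic paths to (16,16): C(32,16) = 601080390.
A path is bad iff it touches y = x + 1; reflecting its initial segment maps bad paths bijectively onto all paths to (15,17), of which there are C(32,17) = 565722720.
Valid Dyck paths: 601080390 - 565722720.
(Check: C(32,16) - C(32,17) = C(32,16)/17, the Catalan number C_{16}.)

Final answer: C_{16} = 35357670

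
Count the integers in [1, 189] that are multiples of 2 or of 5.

Multiples of 2: 94. Multiples of 5: 37. Of both (lcm=10): 18.
By inclusion-exclusion: 94 + 37 - 18.

Final answer: 113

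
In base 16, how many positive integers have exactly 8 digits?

Leading digit: 15 options (nonzero). Other 7 digit(s): 16 options each.
Total: 15 x 16^7.

Final answer: 4026531840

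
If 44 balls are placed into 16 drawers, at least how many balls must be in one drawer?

By the pigeonhole principle: ceiling(44/16).

Final answer: 3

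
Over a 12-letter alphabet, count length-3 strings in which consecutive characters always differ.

First character: 12 choices. Each subsequent: 11 choices (must differ from the previous one).
Total: 12 x 11^2.

Final answer: 12 x 11^{2} = 1452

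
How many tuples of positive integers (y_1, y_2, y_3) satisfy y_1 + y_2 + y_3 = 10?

Substitute y'_i = y_i - 1 (so y'_i >= 0). Then sum y'_i = 10 - 3 = 7.
Stars and bars: C(7+3-1, 3-1) = C(9,2).

Final answer: C(9,2) = 36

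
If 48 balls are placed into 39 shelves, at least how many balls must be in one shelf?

By the pigeonhole principle: ceiling(48/39).

Final answer: 2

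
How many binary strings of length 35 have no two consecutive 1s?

A valid string ends in 0 (append to any length-(n-1) valid string) or in 01 (append to any length-(n-2) valid string), so a(n) = a(n-1) + a(n-2) with a(1)=2, a(2)=3.
Building up term by term: a(1)=2, a(2)=3, a(3)=5, a(4)=8, a(5)=13, a(6)=21, a(7)=34, a(8)=55, a(9)=89, a(10)=144, a(11)=233, a(12)=377, a(13)=610, a(14)=987, a(15)=1597, a(16)=2584, a(17)=4181, a(18)=6765, a(19)=10946, a(20)=17711, a(21)=28657, a(22)=46368, a(23)=75025, a(24)=121393, a(25)=196418, a(26)=317811, a(27)=514229, a(28)=832040, a(29)=1346269, a(30)=2178309, a(31)=3524578, a(32)=5702887, a(33)=9227465, a(34)=14930352, a(35)=24157817.

Final answer: 24157817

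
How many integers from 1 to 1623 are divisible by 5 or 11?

Multiples of 5: 324. Multiples of 11: 147. Of both (lcm=55): 29.
By inclusion-exclusion: 324 + 147 - 29.

Final answer: 442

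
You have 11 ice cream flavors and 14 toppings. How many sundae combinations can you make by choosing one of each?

By the multiplication principle: 11 x 14.

Final answer: 154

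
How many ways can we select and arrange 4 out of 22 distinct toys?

P(22,4) = 22!/(22-4)! = 22!/18!.

Final answer: P(22,4) = 175560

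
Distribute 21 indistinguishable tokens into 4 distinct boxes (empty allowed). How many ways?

Stars and bars: C(n+k-1, k-1) = C(24,3).

Final answer: C(24,3) = 2024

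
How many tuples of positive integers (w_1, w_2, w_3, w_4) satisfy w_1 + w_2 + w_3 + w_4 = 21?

Substitute w'_i = w_i - 1 (so w'_i >= 0). Then sum w'_i = 21 - 4 = 17.
Stars and bars: C(17+4-1, 4-1) = C(20,3).

Final answer: C(20,3) = 1140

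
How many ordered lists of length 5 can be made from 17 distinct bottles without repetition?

P(17,5) = 17!/(17-5)! = 17!/12!.

Final answer: P(17,5) = 742560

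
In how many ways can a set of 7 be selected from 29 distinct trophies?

C(29,7) = 29!/(7! x 22!).

Final answer: \binom{29}{7} = 1560780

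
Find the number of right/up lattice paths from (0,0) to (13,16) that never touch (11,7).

Total paths to (13,16): C(29,16) = 67863915.
Paths through (11,7): C(18,7) x C(11,9) = 1750320.
Avoiding (11,7): 67863915 - 1750320.

Final answer: 66113595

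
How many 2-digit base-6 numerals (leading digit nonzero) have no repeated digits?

First digit: 5 (nonzero). Second: 5 (not first). Third: 4, etc.
Total: 5 x 5.

Final answer: 25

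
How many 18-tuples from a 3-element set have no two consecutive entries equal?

Let g(n) count such strings. g(1) = 3, and each valid string of length n-1 extends in 2 ways (any symbol but the last), so g(n) = 2 g(n-1).
Total: g(18) = 3 x 2^17.

Final answer: 3 x 2^{17} = 393216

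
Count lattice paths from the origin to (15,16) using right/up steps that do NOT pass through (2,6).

Total paths to (15,16): C(31,16) = 300540195.
Paths through (2,6): C(8,6) x C(23,10) = 32033848.
Avoiding (2,6): 300540195 - 32033848.

Final answer: 268506347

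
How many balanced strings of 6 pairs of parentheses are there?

The structures are counted by the Catalan number C_n. Here n = 6 (pairs).
C_n = (2n)!/(n!(n+1)!), so C_{6} = 12!/(6! x 7!) = C(12,6)/7 = 924/7.

Final answer: C_{6} = 132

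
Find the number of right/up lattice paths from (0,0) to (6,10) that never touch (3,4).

Total paths to (6,10): C(16,10) = 8008.
Paths through (3,4): C(7,4) x C(9,6) = 2940.
Avoiding (3,4): 8008 - 2940.

Final answer: 5068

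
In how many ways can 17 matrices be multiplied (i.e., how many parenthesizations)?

The structures are counted by the Catalan number C_n. Here n = 17 - 1 = 16.
Using C_0 = 1 and C_(k+1) = C_k x 2(2k+1)/(k+2), build up term by term: C_1=1, C_2=2, C_3=5, C_4=14, C_5=42, C_6=132, C_7=429, C_8=1430, C_9=4862, C_10=16796, C_11=58786, C_12=208012, C_13=742900, C_14=2674440, C_15=9694845, C_16=35357670.

Final answer: C_{16} = 35357670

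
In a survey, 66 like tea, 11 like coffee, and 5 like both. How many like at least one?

|A union B| = |A| + |B| - |A intersect B| = 66 + 11 - 5.

Final answer: 72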